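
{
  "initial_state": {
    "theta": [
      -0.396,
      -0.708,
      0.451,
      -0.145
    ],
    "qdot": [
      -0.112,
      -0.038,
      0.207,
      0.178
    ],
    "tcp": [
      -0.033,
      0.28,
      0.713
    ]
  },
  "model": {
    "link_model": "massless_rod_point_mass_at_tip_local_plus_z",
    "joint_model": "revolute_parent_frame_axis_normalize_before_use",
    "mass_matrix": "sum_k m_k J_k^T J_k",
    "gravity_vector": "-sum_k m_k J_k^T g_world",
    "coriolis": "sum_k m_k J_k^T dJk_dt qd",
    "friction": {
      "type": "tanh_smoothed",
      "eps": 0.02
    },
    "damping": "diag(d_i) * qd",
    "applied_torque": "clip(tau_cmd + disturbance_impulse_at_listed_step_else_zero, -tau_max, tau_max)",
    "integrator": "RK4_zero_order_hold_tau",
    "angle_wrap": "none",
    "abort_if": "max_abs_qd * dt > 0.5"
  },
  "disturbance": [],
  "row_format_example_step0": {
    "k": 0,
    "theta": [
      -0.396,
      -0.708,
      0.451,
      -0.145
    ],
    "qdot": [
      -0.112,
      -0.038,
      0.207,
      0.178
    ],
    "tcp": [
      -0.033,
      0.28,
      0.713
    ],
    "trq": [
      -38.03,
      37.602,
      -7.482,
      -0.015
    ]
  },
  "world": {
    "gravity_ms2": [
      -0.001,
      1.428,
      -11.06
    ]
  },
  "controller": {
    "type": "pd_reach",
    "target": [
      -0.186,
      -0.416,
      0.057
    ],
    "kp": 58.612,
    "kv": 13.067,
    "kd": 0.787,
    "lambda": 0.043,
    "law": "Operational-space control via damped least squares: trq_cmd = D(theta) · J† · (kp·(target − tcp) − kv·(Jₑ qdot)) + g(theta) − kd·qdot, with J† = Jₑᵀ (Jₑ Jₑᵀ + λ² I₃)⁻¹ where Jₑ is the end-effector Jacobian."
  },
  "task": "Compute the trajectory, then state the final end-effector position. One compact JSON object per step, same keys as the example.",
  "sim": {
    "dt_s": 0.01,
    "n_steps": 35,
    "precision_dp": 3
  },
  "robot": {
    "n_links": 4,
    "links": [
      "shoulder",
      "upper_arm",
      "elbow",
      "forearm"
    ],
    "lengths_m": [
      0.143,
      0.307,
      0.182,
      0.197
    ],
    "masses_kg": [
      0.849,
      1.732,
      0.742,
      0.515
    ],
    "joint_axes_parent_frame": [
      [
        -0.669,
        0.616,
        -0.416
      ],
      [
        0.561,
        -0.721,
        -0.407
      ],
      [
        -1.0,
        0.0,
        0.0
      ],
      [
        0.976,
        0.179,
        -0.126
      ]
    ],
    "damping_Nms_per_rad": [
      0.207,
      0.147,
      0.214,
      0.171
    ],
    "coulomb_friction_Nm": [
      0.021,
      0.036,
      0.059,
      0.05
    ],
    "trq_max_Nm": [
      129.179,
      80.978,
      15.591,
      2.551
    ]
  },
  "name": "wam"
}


{"k":1,"theta":[-0.391,-0.695,0.457,-0.156],"qdot":[1.074,2.637,1.029,-2.165],"tcp":[-0.034,0.279,0.713],"trq":[-36.219,33.952,-8.263,1.881]}
{"k":2,"theta":[-0.377,-0.66,0.472,-0.175],"qdot":[1.748,4.466,1.978,-1.867],"tcp":[-0.037,0.276,0.713],"trq":[-35.885,31.346,-8.651,1.419]}
{"k":3,"theta":[-0.359,-0.61,0.489,-0.201],"qdot":[1.984,5.434,1.489,-3.128],"tcp":[-0.041,0.27,0.714],"trq":[-34.755,28.612,-7.858,2.224]}
{"k":4,"theta":[-0.338,-0.552,0.505,-0.228],"qdot":[2.108,6.247,1.633,-2.403],"tcp":[-0.046,0.262,0.716],"trq":[-33.777,25.537,-7.189,1.359]}
{"k":5,"theta":[-0.319,-0.49,0.516,-0.256],"qdot":[1.822,6.254,0.744,-3.047],"tcp":[-0.051,0.252,0.719],"trq":[-30.71,22.009,-5.774,1.685]}
{"k":6,"theta":[-0.303,-0.429,0.523,-0.281],"qdot":[1.388,6.028,0.518,-2.111],"tcp":[-0.058,0.239,0.723],"trq":[-26.873,18.348,-4.762,0.738]}
{"k":7,"theta":[-0.293,-0.372,0.524,-0.304],"qdot":[0.701,5.264,-0.255,-2.312],"tcp":[-0.067,0.224,0.728],"trq":[-21.279,14.482,-3.516,0.818]}
{"k":8,"theta":[-0.288,-0.323,0.521,-0.323],"qdot":[0.115,4.646,-0.348,-1.521],"tcp":[-0.078,0.207,0.733],"trq":[-15.857,10.788,-2.845,0.119]}
{"k":9,"theta":[-0.29,-0.28,0.515,-0.34],"qdot":[-0.431,3.968,-0.767,-1.741],"tcp":[-0.09,0.19,0.737],"trq":[-10.216,7.216,-2.114,0.31]}
{"k":10,"theta":[-0.296,-0.243,0.507,-0.355],"qdot":[-0.815,3.506,-0.757,-1.303],"tcp":[-0.103,0.171,0.741],"trq":[-5.459,4.07,-1.761,-0.04]}
{"k":11,"theta":[-0.306,-0.21,0.498,-0.369],"qdot":[-1.119,3.066,-0.973,-1.486],"tcp":[-0.117,0.152,0.745],"trq":[-1.166,1.268,-1.361,0.145]}
{"k":12,"theta":[-0.318,-0.181,0.489,-0.382],"qdot":[-1.343,2.713,-0.973,-1.252],"tcp":[-0.131,0.132,0.747],"trq":[2.271,-1.044,-1.163,-0.021]}
{"k":13,"theta":[-0.333,-0.156,0.478,-0.396],"qdot":[-1.498,2.394,-1.118,-1.375],"tcp":[-0.145,0.112,0.749],"trq":[5.091,-2.971,-0.94,0.114]}
{"k":14,"theta":[-0.348,-0.134,0.467,-0.409],"qdot":[-1.63,2.084,-1.153,-1.245],"tcp":[-0.16,0.093,0.749],"trq":[7.241,-4.457,-0.83,0.033]}
{"k":15,"theta":[-0.365,-0.114,0.454,-0.422],"qdot":[-1.709,1.816,-1.273,-1.32],"tcp":[-0.173,0.073,0.75],"trq":[8.83,-5.608,-0.712,0.125]}
{"k":16,"theta":[-0.383,-0.098,0.441,-0.434],"qdot":[-1.789,1.537,-1.328,-1.241],"tcp":[-0.187,0.054,0.749],"trq":[9.939,-6.413,-0.663,0.085]}
{"k":17,"theta":[-0.401,-0.083,0.428,-0.447],"qdot":[-1.831,1.298,-1.432,-1.285],"tcp":[-0.199,0.035,0.748],"trq":[10.638,-6.97,-0.61,0.147]}
{"k":18,"theta":[-0.42,-0.072,0.413,-0.459],"qdot":[-1.878,1.055,-1.492,-1.233],"tcp":[-0.212,0.016,0.746],"trq":[11.035,-7.293,-0.599,0.127]}
{"k":19,"theta":[-0.438,-0.062,0.398,-0.472],"qdot":[-1.899,0.85,-1.577,-1.258],"tcp":[-0.223,-0.002,0.744],"trq":[11.187,-7.464,-0.582,0.169]}
{"k":20,"theta":[-0.458,-0.055,0.382,-0.484],"qdot":[-1.923,0.653,-1.631,-1.223],"tcp":[-0.234,-0.02,0.741],"trq":[11.182,-7.503,-0.587,0.16]}
{"k":21,"theta":[-0.477,-0.049,0.365,-0.497],"qdot":[-1.929,0.49,-1.697,-1.234],"tcp":[-0.244,-0.038,0.738],"trq":[11.065,-7.47,-0.584,0.188]}
{"k":22,"theta":[-0.496,-0.045,0.348,-0.509],"qdot":[-1.934,0.341,-1.74,-1.21],"tcp":[-0.253,-0.055,0.735],"trq":[10.89,-7.379,-0.589,0.183]}
{"k":23,"theta":[-0.516,-0.042,0.33,-0.521],"qdot":[-1.928,0.22,-1.788,-1.213],"tcp":[-0.262,-0.072,0.731],"trq":[10.685,-7.268,-0.585,0.2]}
{"k":24,"theta":[-0.535,-0.041,0.312,-0.533],"qdot":[-1.921,0.116,-1.82,-1.194],"tcp":[-0.271,-0.088,0.727],"trq":[10.479,-7.145,-0.581,0.196]}
{"k":25,"theta":[-0.554,-0.04,0.294,-0.545],"qdot":[-1.906,0.034,-1.853,-1.191],"tcp":[-0.278,-0.105,0.723],"trq":[10.283,-7.029,-0.568,0.204]}
{"k":26,"theta":[-0.573,-0.04,0.275,-0.557],"qdot":[-1.873,-0.009,-1.876,-1.18],"tcp":[-0.286,-0.121,0.719],"trq":[10.093,-6.941,-0.552,0.204]}
{"k":27,"theta":[-0.592,-0.04,0.256,-0.568],"qdot":[-1.838,-0.04,-1.894,-1.17],"tcp":[-0.292,-0.137,0.714],"trq":[9.931,-6.874,-0.529,0.202]}
{"k":28,"theta":[-0.61,-0.041,0.237,-0.58],"qdot":[-1.819,-0.083,-1.906,-1.155],"tcp":[-0.299,-0.152,0.709],"trq":[9.818,-6.81,-0.501,0.195]}
{"k":29,"theta":[-0.628,-0.042,0.218,-0.591],"qdot":[-1.8,-0.118,-1.916,-1.147],"tcp":[-0.305,-0.167,0.704],"trq":[9.739,-6.767,-0.465,0.193]}
{"k":30,"theta":[-0.646,-0.043,0.199,-0.603],"qdot":[-1.781,-0.144,-1.92,-1.135],"tcp":[-0.31,-0.182,0.699],"trq":[9.692,-6.743,-0.426,0.186]}
{"k":31,"theta":[-0.664,-0.045,0.18,-0.614],"qdot":[-1.761,-0.163,-1.921,-1.125],"tcp":[-0.315,-0.197,0.693],"trq":[9.677,-6.742,-0.381,0.18]}
{"k":32,"theta":[-0.681,-0.046,0.161,-0.625],"qdot":[-1.741,-0.175,-1.919,-1.114],"tcp":[-0.32,-0.212,0.687],"trq":[9.692,-6.76,-0.332,0.172]}
{"k":33,"theta":[-0.698,-0.048,0.142,-0.636],"qdot":[-1.721,-0.182,-1.914,-1.104],"tcp":[-0.325,-0.226,0.681],"trq":[9.734,-6.799,-0.28,0.164]}
{"k":34,"theta":[-0.716,-0.05,0.122,-0.647],"qdot":[-1.701,-0.185,-1.906,-1.093],"tcp":[-0.329,-0.24,0.675],"trq":[9.801,-6.855,-0.225,0.155]}
{"k":35,"theta":[-0.732,-0.052,0.103,-0.658],"qdot":[-1.681,-0.185,-1.896,-1.083],"tcp":[-0.333,-0.254,0.669]}
{"summary": "final tcp position (m): -0.333 -0.254 0.669"}


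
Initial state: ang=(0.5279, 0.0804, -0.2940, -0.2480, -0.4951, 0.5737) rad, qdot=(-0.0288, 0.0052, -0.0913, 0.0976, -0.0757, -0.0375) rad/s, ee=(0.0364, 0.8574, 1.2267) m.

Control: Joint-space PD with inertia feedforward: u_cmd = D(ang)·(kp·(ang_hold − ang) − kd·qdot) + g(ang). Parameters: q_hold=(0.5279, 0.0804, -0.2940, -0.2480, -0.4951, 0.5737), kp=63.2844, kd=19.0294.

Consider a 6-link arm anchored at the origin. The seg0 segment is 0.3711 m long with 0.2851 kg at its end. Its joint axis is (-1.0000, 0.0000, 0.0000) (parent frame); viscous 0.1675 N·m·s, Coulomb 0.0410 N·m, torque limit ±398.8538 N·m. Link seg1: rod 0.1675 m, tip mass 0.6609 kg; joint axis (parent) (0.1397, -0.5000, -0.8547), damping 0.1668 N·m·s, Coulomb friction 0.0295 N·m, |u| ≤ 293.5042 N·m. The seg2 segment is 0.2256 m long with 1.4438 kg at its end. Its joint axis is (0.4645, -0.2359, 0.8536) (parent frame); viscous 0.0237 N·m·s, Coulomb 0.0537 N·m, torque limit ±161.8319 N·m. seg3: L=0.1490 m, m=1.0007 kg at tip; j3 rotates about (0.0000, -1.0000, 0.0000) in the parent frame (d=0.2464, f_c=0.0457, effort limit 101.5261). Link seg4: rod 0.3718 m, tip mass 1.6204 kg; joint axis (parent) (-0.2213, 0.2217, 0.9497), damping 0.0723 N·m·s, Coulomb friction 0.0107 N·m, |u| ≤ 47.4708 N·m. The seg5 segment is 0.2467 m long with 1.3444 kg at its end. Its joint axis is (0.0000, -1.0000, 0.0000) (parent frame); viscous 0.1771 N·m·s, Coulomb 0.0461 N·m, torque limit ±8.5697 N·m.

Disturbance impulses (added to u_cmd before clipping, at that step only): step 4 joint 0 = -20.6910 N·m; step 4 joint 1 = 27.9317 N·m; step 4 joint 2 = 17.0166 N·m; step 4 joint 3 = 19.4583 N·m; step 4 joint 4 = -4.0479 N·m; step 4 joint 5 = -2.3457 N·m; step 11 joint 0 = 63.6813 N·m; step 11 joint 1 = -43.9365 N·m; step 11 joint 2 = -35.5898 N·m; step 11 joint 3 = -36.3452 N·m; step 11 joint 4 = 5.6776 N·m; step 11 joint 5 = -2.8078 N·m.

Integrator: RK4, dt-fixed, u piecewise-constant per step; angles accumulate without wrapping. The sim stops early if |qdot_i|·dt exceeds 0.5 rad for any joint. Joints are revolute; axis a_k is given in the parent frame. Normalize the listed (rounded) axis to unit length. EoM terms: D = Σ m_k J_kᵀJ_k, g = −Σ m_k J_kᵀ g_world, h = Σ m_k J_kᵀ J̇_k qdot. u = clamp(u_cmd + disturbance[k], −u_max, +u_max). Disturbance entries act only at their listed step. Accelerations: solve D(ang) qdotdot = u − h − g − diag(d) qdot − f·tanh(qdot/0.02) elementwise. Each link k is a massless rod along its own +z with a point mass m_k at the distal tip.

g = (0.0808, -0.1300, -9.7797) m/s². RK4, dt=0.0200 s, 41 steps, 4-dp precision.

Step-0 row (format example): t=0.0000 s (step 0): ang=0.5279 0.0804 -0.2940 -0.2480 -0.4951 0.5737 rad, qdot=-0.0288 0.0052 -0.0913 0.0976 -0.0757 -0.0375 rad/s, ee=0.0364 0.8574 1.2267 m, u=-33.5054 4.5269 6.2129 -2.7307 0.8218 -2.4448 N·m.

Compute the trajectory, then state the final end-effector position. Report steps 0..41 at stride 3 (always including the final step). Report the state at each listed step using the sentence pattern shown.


t=0.0600 s (step 3): ang=0.5274 0.0800 -0.2945 -0.2463 -0.5001 0.5736 rad, qdot=-0.0042 0.0146 -0.0248 0.0186 0.0292 -0.0001 rad/s, ee=0.0351 0.8576 1.2265 m, u=-33.6743 5.1392 6.6198 -1.8358 0.6530 -2.3144 N·m.
t=0.1200 s (step 6): ang=0.5277 0.1322 -0.3360 -0.2476 -0.5104 0.5253 rad, qdot=0.0405 0.9875 -0.6018 -0.1761 -0.8389 -0.9697 rad/s, ee=0.0345 0.8578 1.2315 m, u=-28.0859 -2.2569 1.4047 -7.3586 1.7409 -1.8415 N·m.
t=0.1800 s (step 9): ang=0.5292 0.1548 -0.3460 -0.2532 -0.5317 0.5049 rad, qdot=0.0107 -0.0040 0.0737 -0.0278 -0.0460 0.0243 rad/s, ee=0.0328 0.8570 1.2340 m, u=-32.0433 2.8521 4.5605 -4.1133 1.0327 -2.2542 N·m.
t=0.2400 s (step 12): ang=0.5317 0.1456 -0.3394 -0.2624 -0.5435 0.5088 rad, qdot=0.2431 -0.5028 0.2486 -0.8962 -1.1827 0.0357 rad/s, ee=0.0390 0.8588 1.2321 m, u=-58.4631 21.9588 19.7223 11.5915 -1.4353 -1.1671 N·m.
t=0.3000 s (step 15): ang=0.5385 0.1254 -0.3312 -0.2850 -0.5603 0.5130 rad, qdot=0.0338 -0.2584 0.1532 -0.1040 -0.0391 0.0948 rad/s, ee=0.0585 0.8641 1.2267 m, u=-41.2912 10.7542 10.1487 2.4130 0.0153 -1.8883 N·m.
t=0.3600 s (step 18): ang=0.5382 0.1164 -0.3286 -0.2834 -0.5510 0.5188 rad, qdot=-0.0236 -0.0926 0.0208 0.0754 0.1317 0.0963 rad/s, ee=0.0606 0.8648 1.2255 m, u=-36.0339 7.1160 7.4081 -0.5301 0.4806 -2.1202 N·m.
t=0.4200 s (step 21): ang=0.5366 0.1117 -0.3263 -0.2787 -0.5464 0.5244 rad, qdot=-0.0313 -0.0450 0.0088 0.0968 0.1285 0.0907 rad/s, ee=0.0583 0.8644 1.2254 m, u=-34.4072 5.9391 6.6022 -1.4583 0.6309 -2.2034 N·m.
t=0.4800 s (step 24): ang=0.5350 0.1085 -0.3237 -0.2740 -0.5431 0.5295 rad, qdot=-0.0277 -0.0363 0.0205 0.0860 0.1019 0.0788 rad/s, ee=0.0551 0.8637 1.2256 m, u=-33.8999 5.5565 6.3942 -1.7363 0.6749 -2.2311 N·m.
t=0.5400 s (step 27): ang=0.5335 0.1060 -0.3216 -0.2697 -0.5397 0.5338 rad, qdot=-0.0244 -0.0218 0.0063 0.0774 0.1095 0.0653 rad/s, ee=0.0522 0.8629 1.2259 m, u=-33.7463 5.4361 6.3810 -1.7980 0.6835 -2.2386 N·m.
t=0.6000 s (step 30): ang=0.5324 0.1036 -0.3192 -0.2663 -0.5374 0.5374 rad, qdot=-0.0193 -0.0261 0.0168 0.0640 0.0921 0.0545 rad/s, ee=0.0496 0.8622 1.2262 m, u=-33.7061 5.3988 6.4114 -1.7969 0.6807 -2.2403 N·m.
t=0.6600 s (step 33): ang=0.5314 0.1016 -0.3171 -0.2634 -0.5348 0.5404 rad, qdot=-0.0163 -0.0179 0.0072 0.0548 0.0929 0.0453 rad/s, ee=0.0476 0.8616 1.2264 m, u=-33.7002 5.3904 6.4610 -1.7686 0.6746 -2.2391 N·m.
t=0.7200 s (step 36): ang=0.5307 0.0996 -0.3149 -0.2612 -0.5331 0.5430 rad, qdot=-0.0129 -0.0218 0.0140 0.0462 0.0823 0.0383 rad/s, ee=0.0459 0.8610 1.2267 m, u=-33.7041 5.3900 6.5006 -1.7413 0.6676 -2.2382 N·m.
t=0.7800 s (step 39): ang=0.5301 0.0978 -0.3130 -0.2593 -0.5311 0.5451 rad, qdot=-0.0113 -0.0133 0.0021 0.0417 0.0893 0.0324 rad/s, ee=0.0445 0.8606 1.2269 m, u=-33.7105 5.3932 6.5436 -1.7079 0.6607 -2.2366 N·m.
t=0.8200 s (step 41): ang=0.5298 0.0965 -0.3116 -0.2582 -0.5301 0.5464 rad, qdot=-0.0100 -0.0135 0.0026 0.0387 0.0879 0.0294 rad/s, ee=0.0438 0.8603 1.2270 m.
final ee position (m): 0.0438 0.8603 1.2270


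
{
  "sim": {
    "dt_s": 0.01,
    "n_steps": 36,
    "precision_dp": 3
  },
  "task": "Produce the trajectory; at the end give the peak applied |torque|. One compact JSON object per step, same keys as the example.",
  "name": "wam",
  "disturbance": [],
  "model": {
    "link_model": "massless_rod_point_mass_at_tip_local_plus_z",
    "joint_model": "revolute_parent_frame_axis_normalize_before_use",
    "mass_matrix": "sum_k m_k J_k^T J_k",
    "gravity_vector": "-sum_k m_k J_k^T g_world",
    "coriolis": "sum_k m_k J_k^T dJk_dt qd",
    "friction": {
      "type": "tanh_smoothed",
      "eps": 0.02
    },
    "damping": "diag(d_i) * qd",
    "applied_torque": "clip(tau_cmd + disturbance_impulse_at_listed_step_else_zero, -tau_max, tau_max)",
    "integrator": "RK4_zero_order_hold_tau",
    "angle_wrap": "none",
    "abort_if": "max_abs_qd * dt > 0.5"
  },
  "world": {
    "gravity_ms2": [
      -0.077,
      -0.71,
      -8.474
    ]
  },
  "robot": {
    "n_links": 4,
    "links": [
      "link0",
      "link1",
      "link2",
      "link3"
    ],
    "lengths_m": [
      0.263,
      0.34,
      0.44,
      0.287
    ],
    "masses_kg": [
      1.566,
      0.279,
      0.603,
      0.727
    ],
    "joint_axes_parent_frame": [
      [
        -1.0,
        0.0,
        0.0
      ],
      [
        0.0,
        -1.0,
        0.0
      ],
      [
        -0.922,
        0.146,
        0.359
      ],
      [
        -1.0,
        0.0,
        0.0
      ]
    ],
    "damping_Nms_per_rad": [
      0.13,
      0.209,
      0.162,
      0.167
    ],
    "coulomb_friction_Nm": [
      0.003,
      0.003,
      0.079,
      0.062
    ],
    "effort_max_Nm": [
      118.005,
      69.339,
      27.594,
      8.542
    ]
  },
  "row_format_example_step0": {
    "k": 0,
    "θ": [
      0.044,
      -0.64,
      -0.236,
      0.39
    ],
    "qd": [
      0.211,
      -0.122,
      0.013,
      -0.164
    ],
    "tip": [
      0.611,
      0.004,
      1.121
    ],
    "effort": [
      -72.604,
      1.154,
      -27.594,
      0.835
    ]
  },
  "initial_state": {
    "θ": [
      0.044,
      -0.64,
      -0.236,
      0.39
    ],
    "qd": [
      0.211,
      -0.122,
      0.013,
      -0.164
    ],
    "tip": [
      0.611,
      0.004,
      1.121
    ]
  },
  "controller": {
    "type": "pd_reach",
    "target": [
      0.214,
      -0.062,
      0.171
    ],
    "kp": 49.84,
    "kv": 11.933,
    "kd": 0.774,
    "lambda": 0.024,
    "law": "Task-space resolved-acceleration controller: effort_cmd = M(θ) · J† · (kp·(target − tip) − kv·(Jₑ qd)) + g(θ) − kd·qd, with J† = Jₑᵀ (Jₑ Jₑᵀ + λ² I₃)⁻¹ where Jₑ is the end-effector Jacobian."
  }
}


{"k":1,"\u03b8":[0.043,-0.642,-0.242,0.415],"qd":[-0.486,-0.181,-1.073,4.982],"tip":[0.611,0.006,1.118],"effort":[-66.834,1.661,-27.536,-3.059]}
{"k":2,"\u03b8":[0.035,-0.643,-0.254,0.476],"qd":[-1.125,-0.181,-1.308,7.225],"tip":[0.61,0.006,1.114],"effort":[-58.824,1.531,-22.212,-3.981]}
{"k":3,"\u03b8":[0.019,-0.645,-0.263,0.55],"qd":[-1.946,-0.089,-0.459,7.581],"tip":[0.609,0.004,1.107],"effort":[-49.562,0.669,-17.563,-3.269]}
{"k":4,"\u03b8":[-0.004,-0.645,-0.262,0.626],"qd":[-2.72,-0.014,0.551,7.501],"tip":[0.607,-0.001,1.099],"effort":[-39.945,-0.616,-13.316,-2.317]}
{"k":5,"\u03b8":[-0.035,-0.645,-0.252,0.7],"qd":[-3.389,0.01,1.519,7.248],"tip":[0.604,-0.009,1.091],"effort":[-30.336,-2.032,-9.456,-1.386]}
{"k":6,"\u03b8":[-0.071,-0.645,-0.232,0.771],"qd":[-3.926,-0.027,2.351,6.913],"tip":[0.6,-0.019,1.081],"effort":[-21.084,-3.347,-5.998,-0.563]}
{"k":7,"\u03b8":[-0.112,-0.646,-0.206,0.838],"qd":[-4.32,-0.122,2.996,6.545],"tip":[0.596,-0.03,1.071],"effort":[-12.519,-4.41,-2.959,0.114]}
{"k":8,"\u03b8":[-0.157,-0.648,-0.173,0.901],"qd":[-4.576,-0.263,3.443,6.178],"tip":[0.591,-0.042,1.059],"effort":[-4.895,-5.159,-0.345,0.63]}
{"k":9,"\u03b8":[-0.203,-0.651,-0.138,0.962],"qd":[-4.71,-0.434,3.704,5.837],"tip":[0.585,-0.055,1.046],"effort":[1.651,-5.597,1.852,0.984]}
{"k":10,"\u03b8":[-0.251,-0.657,-0.1,1.018],"qd":[-4.746,-0.62,3.81,5.534],"tip":[0.58,-0.069,1.032],"effort":[7.094,-5.768,3.657,1.191]}
{"k":11,"\u03b8":[-0.298,-0.664,-0.062,1.072],"qd":[-4.707,-0.807,3.8,5.271],"tip":[0.573,-0.083,1.016],"effort":[11.496,-5.73,5.104,1.275]}
{"k":12,"\u03b8":[-0.344,-0.673,-0.024,1.124],"qd":[-4.617,-0.988,3.712,5.044],"tip":[0.567,-0.097,1.0],"effort":[14.967,-5.544,6.234,1.261]}
{"k":13,"\u03b8":[-0.39,-0.684,0.012,1.173],"qd":[-4.493,-1.159,3.578,4.846],"tip":[0.561,-0.111,0.983],"effort":[17.638,-5.258,7.09,1.175]}
{"k":14,"\u03b8":[-0.434,-0.696,0.047,1.221],"qd":[-4.348,-1.318,3.421,4.67],"tip":[0.554,-0.125,0.965],"effort":[19.639,-4.909,7.714,1.039]}
{"k":15,"\u03b8":[-0.477,-0.71,0.08,1.267],"qd":[-4.192,-1.465,3.258,4.51],"tip":[0.548,-0.138,0.947],"effort":[21.093,-4.527,8.147,0.868]}
{"k":16,"\u03b8":[-0.518,-0.725,0.112,1.311],"qd":[-4.032,-1.6,3.096,4.364],"tip":[0.542,-0.151,0.928],"effort":[22.102,-4.127,8.425,0.677]}
{"k":17,"\u03b8":[-0.557,-0.742,0.142,1.354],"qd":[-3.871,-1.725,2.942,4.228],"tip":[0.537,-0.162,0.909],"effort":[22.754,-3.723,8.578,0.473]}
{"k":18,"\u03b8":[-0.595,-0.76,0.171,1.395],"qd":[-3.713,-1.841,2.798,4.1],"tip":[0.531,-0.173,0.89],"effort":[23.122,-3.321,8.634,0.266]}
{"k":19,"\u03b8":[-0.632,-0.779,0.198,1.436],"qd":[-3.557,-1.948,2.665,3.979],"tip":[0.526,-0.183,0.871],"effort":[23.261,-2.926,8.613,0.059]}
{"k":20,"\u03b8":[-0.667,-0.799,0.224,1.475],"qd":[-3.406,-2.047,2.542,3.864],"tip":[0.521,-0.192,0.851],"effort":[23.22,-2.541,8.535,-0.144]}
{"k":21,"\u03b8":[-0.7,-0.819,0.249,1.513],"qd":[-3.259,-2.139,2.429,3.754],"tip":[0.516,-0.2,0.832],"effort":[23.035,-2.167,8.414,-0.339]}
{"k":22,"\u03b8":[-0.732,-0.841,0.273,1.55],"qd":[-3.116,-2.224,2.325,3.649],"tip":[0.511,-0.208,0.812],"effort":[22.735,-1.804,8.262,-0.526]}
{"k":23,"\u03b8":[-0.762,-0.864,0.296,1.586],"qd":[-2.978,-2.303,2.229,3.549],"tip":[0.507,-0.214,0.793],"effort":[22.344,-1.454,8.087,-0.702]}
{"k":24,"\u03b8":[-0.791,-0.887,0.318,1.621],"qd":[-2.845,-2.376,2.14,3.451],"tip":[0.502,-0.219,0.774],"effort":[21.88,-1.116,7.898,-0.867]}
{"k":25,"\u03b8":[-0.819,-0.911,0.339,1.655],"qd":[-2.715,-2.443,2.058,3.358],"tip":[0.498,-0.224,0.755],"effort":[21.36,-0.79,7.7,-1.02]}
{"k":26,"\u03b8":[-0.846,-0.936,0.359,1.688],"qd":[-2.59,-2.504,1.981,3.267],"tip":[0.494,-0.228,0.737],"effort":[20.794,-0.477,7.498,-1.161]}
{"k":27,"\u03b8":[-0.871,-0.961,0.378,1.72],"qd":[-2.468,-2.559,1.909,3.179],"tip":[0.49,-0.231,0.718],"effort":[20.193,-0.177,7.296,-1.29]}
{"k":28,"\u03b8":[-0.895,-0.987,0.397,1.752],"qd":[-2.35,-2.609,1.842,3.093],"tip":[0.486,-0.233,0.701],"effort":[19.565,0.111,7.094,-1.406]}
{"k":29,"\u03b8":[-0.918,-1.014,0.415,1.782],"qd":[-2.236,-2.653,1.779,3.009],"tip":[0.483,-0.235,0.683],"effort":[18.916,0.387,6.896,-1.511]}
{"k":30,"\u03b8":[-0.94,-1.04,0.433,1.812],"qd":[-2.125,-2.691,1.72,2.928],"tip":[0.479,-0.236,0.666],"effort":[18.253,0.649,6.703,-1.605]}
{"k":31,"\u03b8":[-0.961,-1.067,0.45,1.84],"qd":[-2.017,-2.724,1.664,2.849],"tip":[0.476,-0.236,0.65],"effort":[17.579,0.9,6.516,-1.687]}
{"k":32,"\u03b8":[-0.98,-1.095,0.466,1.869],"qd":[-1.912,-2.751,1.613,2.771],"tip":[0.472,-0.236,0.634],"effort":[16.9,1.137,6.334,-1.76]}
{"k":33,"\u03b8":[-0.999,-1.122,0.482,1.896],"qd":[-1.811,-2.773,1.565,2.695],"tip":[0.469,-0.235,0.618],"effort":[16.219,1.361,6.159,-1.823]}
{"k":34,"\u03b8":[-1.016,-1.15,0.497,1.922],"qd":[-1.712,-2.789,1.52,2.62],"tip":[0.466,-0.233,0.603],"effort":[15.539,1.573,5.99,-1.877]}
{"k":35,"\u03b8":[-1.033,-1.178,0.512,1.948],"qd":[-1.617,-2.801,1.479,2.547],"tip":[0.463,-0.231,0.588],"effort":[14.863,1.772,5.828,-1.923]}
{"k":36,"\u03b8":[-1.049,-1.206,0.527,1.973],"qd":[-1.524,-2.808,1.442,2.475],"tip":[0.46,-0.229,0.574]}
{"summary": "max |effort| (N\u00b7m): 72.604"}


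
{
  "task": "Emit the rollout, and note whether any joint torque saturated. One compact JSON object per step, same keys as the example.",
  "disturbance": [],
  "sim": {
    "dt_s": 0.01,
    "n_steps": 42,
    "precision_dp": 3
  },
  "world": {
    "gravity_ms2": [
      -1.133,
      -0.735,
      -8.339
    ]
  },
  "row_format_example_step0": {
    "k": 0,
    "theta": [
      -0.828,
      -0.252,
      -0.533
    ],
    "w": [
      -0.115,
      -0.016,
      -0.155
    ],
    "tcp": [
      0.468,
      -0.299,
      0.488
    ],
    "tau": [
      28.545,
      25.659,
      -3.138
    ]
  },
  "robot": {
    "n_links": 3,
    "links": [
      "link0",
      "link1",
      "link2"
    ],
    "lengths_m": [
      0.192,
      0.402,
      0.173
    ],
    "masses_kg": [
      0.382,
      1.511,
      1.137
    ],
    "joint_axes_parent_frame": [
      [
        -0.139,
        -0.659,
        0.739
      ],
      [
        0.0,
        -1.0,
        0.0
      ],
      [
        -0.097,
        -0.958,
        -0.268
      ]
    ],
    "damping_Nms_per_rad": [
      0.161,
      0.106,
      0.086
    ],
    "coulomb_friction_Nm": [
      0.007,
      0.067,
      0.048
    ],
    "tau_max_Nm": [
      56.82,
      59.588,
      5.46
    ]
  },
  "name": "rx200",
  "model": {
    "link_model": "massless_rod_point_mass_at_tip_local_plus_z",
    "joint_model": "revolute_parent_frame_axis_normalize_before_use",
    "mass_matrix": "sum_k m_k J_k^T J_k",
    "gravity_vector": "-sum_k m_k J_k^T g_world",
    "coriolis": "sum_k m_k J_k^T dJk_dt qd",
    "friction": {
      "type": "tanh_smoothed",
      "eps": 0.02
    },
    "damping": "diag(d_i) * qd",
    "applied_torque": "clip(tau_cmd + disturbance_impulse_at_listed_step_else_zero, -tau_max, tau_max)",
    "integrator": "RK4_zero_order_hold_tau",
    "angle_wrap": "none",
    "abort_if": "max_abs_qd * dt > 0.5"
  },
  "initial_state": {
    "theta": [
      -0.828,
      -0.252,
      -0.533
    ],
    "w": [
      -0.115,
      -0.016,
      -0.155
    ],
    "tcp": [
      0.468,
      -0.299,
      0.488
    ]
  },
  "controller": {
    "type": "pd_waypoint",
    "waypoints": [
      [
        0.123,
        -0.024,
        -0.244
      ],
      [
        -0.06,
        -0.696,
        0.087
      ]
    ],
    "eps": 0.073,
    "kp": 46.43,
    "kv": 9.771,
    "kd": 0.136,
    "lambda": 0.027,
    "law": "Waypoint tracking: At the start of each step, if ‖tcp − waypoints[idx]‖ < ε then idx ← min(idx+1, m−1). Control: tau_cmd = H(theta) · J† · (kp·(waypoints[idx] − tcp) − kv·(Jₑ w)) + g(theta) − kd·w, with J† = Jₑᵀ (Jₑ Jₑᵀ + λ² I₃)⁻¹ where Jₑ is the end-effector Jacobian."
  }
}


{"k":1,"theta":[-0.829,-0.247,-0.559],"w":[-0.072,1.022,-4.891],"tcp":[0.468,-0.299,0.486],"tau":[25.69,23.119,-2.189]}
{"k":2,"theta":[-0.829,-0.233,-0.625],"w":[-0.039,1.778,-8.243],"tcp":[0.466,-0.297,0.482],"tau":[21.046,18.821,-1.662]}
{"k":3,"theta":[-0.83,-0.213,-0.718],"w":[-0.049,2.273,-10.37],"tcp":[0.464,-0.294,0.475],"tau":[15.867,13.956,-1.398]}
{"k":4,"theta":[-0.831,-0.188,-0.828],"w":[-0.091,2.536,-11.548],"tcp":[0.46,-0.29,0.468],"tau":[11.055,9.416,-1.266]}
{"k":5,"theta":[-0.832,-0.163,-0.946],"w":[-0.143,2.61,-12.083],"tcp":[0.455,-0.284,0.459],"tau":[6.994,5.598,-1.173]}
{"k":6,"theta":[-0.833,-0.137,-1.068],"w":[-0.192,2.539,-12.227],"tcp":[0.449,-0.277,0.449],"tau":[3.722,2.552,-1.07]}
{"k":7,"theta":[-0.835,-0.112,-1.19],"w":[-0.232,2.361,-12.154],"tcp":[0.442,-0.268,0.439],"tau":[1.131,0.177,-0.936]}
{"k":8,"theta":[-0.838,-0.09,-1.31],"w":[-0.262,2.103,-11.972],"tcp":[0.435,-0.259,0.429],"tau":[-0.921,-1.667,-0.768]}
{"k":9,"theta":[-0.841,-0.071,-1.429],"w":[-0.284,1.785,-11.742],"tcp":[0.428,-0.25,0.418],"tau":[-2.567,-3.111,-0.571]}
{"k":10,"theta":[-0.844,-0.055,-1.545],"w":[-0.301,1.419,-11.501],"tcp":[0.42,-0.239,0.406],"tau":[-3.915,-4.265,-0.353]}
{"k":11,"theta":[-0.847,-0.042,-1.659],"w":[-0.316,1.015,-11.264],"tcp":[0.412,-0.229,0.395],"tau":[-5.058,-5.222,-0.125]}
{"k":12,"theta":[-0.85,-0.034,-1.77],"w":[-0.331,0.578,-11.041],"tcp":[0.404,-0.219,0.383],"tau":[-6.07,-6.057,0.104]}
{"k":13,"theta":[-0.853,-0.031,-1.879],"w":[-0.348,0.109,-10.833],"tcp":[0.396,-0.208,0.371],"tau":[-7.014,-6.833,0.325]}
{"k":14,"theta":[-0.857,-0.032,-1.987],"w":[-0.389,-0.366,-10.656],"tcp":[0.388,-0.198,0.359],"tau":[-7.948,-7.622,0.534]}
{"k":15,"theta":[-0.861,-0.038,-2.092],"w":[-0.432,-0.871,-10.492],"tcp":[0.38,-0.188,0.347],"tau":[-8.934,-8.47,0.723]}
{"k":16,"theta":[-0.866,-0.05,-2.196],"w":[-0.471,-1.415,-10.331],"tcp":[0.372,-0.178,0.336],"tau":[-10.036,-9.434,0.886]}
{"k":17,"theta":[-0.871,-0.067,-2.299],"w":[-0.503,-2.003,-10.171],"tcp":[0.365,-0.169,0.325],"tau":[-11.331,-10.588,1.02]}
{"k":18,"theta":[-0.876,-0.09,-2.4],"w":[-0.526,-2.64,-10.011],"tcp":[0.357,-0.16,0.315],"tau":[-12.917,-12.031,1.126]}
{"k":19,"theta":[-0.881,-0.12,-2.499],"w":[-0.539,-3.334,-9.856],"tcp":[0.351,-0.152,0.305],"tau":[-14.933,-13.902,1.204]}
{"k":20,"theta":[-0.887,-0.157,-2.597],"w":[-0.547,-4.09,-9.724],"tcp":[0.345,-0.144,0.296],"tau":[-17.588,-16.418,1.261]}
{"k":21,"theta":[-0.892,-0.202,-2.694],"w":[-0.561,-4.921,-9.655],"tcp":[0.34,-0.138,0.287],"tau":[-21.215,-19.935,1.306]}
{"k":22,"theta":[-0.898,-0.256,-2.791],"w":[-0.592,-5.853,-9.718],"tcp":[0.337,-0.133,0.279],"tau":[-26.318,-25.028,1.357]}
{"k":23,"theta":[-0.904,-0.32,-2.89],"w":[-0.645,-6.944,-10.017],"tcp":[0.334,-0.13,0.271],"tau":[-33.214,-32.256,1.44]}
{"k":24,"theta":[-0.911,-0.396,-2.993],"w":[-0.7,-8.3,-10.679],"tcp":[0.333,-0.128,0.263],"tau":[-36.962,-37.576,1.564]}
{"k":25,"theta":[-0.917,-0.487,-3.104],"w":[-0.633,-9.941,-11.541],"tcp":[0.334,-0.128,0.255],"tau":[-3.215,-7.536,1.567]}
{"k":26,"theta":[-0.921,-0.591,-3.214],"w":[-0.196,-10.637,-10.445],"tcp":[0.338,-0.13,0.246],"tau":[41.142,37.379,1.335]}
{"k":27,"theta":[-0.921,-0.691,-3.301],"w":[0.138,-9.418,-7.053],"tcp":[0.342,-0.133,0.236],"tau":[43.224,41.649,1.004]}
{"k":28,"theta":[-0.92,-0.777,-3.356],"w":[0.183,-7.849,-3.95],"tcp":[0.347,-0.137,0.225],"tau":[37.247,36.696,0.647]}
{"k":29,"theta":[-0.918,-0.849,-3.383],"w":[0.123,-6.47,-1.465],"tcp":[0.35,-0.141,0.212],"tau":[32.112,31.908,0.268]}
{"k":30,"theta":[-0.917,-0.908,-3.387],"w":[0.054,-5.335,0.524],"tcp":[0.352,-0.144,0.198],"tau":[28.451,28.264,-0.115]}
{"k":31,"theta":[-0.917,-0.957,-3.374],"w":[0.013,-4.41,2.109],"tcp":[0.353,-0.146,0.183],"tau":[25.986,25.643,-0.476]}
{"k":32,"theta":[-0.917,-0.997,-3.347],"w":[0.014,-3.649,3.413],"tcp":[0.352,-0.147,0.168],"tau":[24.431,23.82,-0.817]}
{"k":33,"theta":[-0.917,-1.03,-3.307],"w":[0.063,-3.016,4.499],"tcp":[0.35,-0.147,0.154],"tau":[23.492,22.486,-1.132]}
{"k":34,"theta":[-0.916,-1.058,-3.257],"w":[0.163,-2.49,5.405],"tcp":[0.348,-0.147,0.139],"tau":[22.62,20.997,-1.414]}
{"k":35,"theta":[-0.913,-1.08,-3.2],"w":[0.316,-2.078,6.131],"tcp":[0.345,-0.146,0.124],"tau":[20.346,17.696,-1.651]}
{"k":36,"theta":[-0.909,-1.1,-3.136],"w":[0.512,-1.847,6.579],"tcp":[0.342,-0.146,0.11],"tau":[13.724,9.642,-1.809]}
{"k":37,"theta":[-0.903,-1.119,-3.071],"w":[0.697,-1.945,6.474],"tcp":[0.339,-0.145,0.096],"tau":[2.797,-2.18,-1.854]}
{"k":38,"theta":[-0.896,-1.141,-3.011],"w":[0.772,-2.432,5.619],"tcp":[0.336,-0.144,0.083],"tau":[-5.018,-9.546,-1.798]}
{"k":39,"theta":[-0.888,-1.169,-2.961],"w":[0.704,-3.084,4.352],"tcp":[0.334,-0.142,0.07],"tau":[-6.96,-10.499,-1.701]}
{"k":40,"theta":[-0.882,-1.202,-2.924],"w":[0.548,-3.678,3.119],"tcp":[0.33,-0.14,0.057],"tau":[-5.816,-8.519,-1.613]}
{"k":41,"theta":[-0.877,-1.242,-2.897],"w":[0.356,-4.144,2.113],"tcp":[0.326,-0.138,0.044],"tau":[-3.654,-5.773,-1.556]}
{"k":42,"theta":[-0.875,-1.285,-2.88],"w":[0.159,-4.483,1.367],"tcp":[0.322,-0.135,0.032]}
{"summary": "any joint saturated: no"}


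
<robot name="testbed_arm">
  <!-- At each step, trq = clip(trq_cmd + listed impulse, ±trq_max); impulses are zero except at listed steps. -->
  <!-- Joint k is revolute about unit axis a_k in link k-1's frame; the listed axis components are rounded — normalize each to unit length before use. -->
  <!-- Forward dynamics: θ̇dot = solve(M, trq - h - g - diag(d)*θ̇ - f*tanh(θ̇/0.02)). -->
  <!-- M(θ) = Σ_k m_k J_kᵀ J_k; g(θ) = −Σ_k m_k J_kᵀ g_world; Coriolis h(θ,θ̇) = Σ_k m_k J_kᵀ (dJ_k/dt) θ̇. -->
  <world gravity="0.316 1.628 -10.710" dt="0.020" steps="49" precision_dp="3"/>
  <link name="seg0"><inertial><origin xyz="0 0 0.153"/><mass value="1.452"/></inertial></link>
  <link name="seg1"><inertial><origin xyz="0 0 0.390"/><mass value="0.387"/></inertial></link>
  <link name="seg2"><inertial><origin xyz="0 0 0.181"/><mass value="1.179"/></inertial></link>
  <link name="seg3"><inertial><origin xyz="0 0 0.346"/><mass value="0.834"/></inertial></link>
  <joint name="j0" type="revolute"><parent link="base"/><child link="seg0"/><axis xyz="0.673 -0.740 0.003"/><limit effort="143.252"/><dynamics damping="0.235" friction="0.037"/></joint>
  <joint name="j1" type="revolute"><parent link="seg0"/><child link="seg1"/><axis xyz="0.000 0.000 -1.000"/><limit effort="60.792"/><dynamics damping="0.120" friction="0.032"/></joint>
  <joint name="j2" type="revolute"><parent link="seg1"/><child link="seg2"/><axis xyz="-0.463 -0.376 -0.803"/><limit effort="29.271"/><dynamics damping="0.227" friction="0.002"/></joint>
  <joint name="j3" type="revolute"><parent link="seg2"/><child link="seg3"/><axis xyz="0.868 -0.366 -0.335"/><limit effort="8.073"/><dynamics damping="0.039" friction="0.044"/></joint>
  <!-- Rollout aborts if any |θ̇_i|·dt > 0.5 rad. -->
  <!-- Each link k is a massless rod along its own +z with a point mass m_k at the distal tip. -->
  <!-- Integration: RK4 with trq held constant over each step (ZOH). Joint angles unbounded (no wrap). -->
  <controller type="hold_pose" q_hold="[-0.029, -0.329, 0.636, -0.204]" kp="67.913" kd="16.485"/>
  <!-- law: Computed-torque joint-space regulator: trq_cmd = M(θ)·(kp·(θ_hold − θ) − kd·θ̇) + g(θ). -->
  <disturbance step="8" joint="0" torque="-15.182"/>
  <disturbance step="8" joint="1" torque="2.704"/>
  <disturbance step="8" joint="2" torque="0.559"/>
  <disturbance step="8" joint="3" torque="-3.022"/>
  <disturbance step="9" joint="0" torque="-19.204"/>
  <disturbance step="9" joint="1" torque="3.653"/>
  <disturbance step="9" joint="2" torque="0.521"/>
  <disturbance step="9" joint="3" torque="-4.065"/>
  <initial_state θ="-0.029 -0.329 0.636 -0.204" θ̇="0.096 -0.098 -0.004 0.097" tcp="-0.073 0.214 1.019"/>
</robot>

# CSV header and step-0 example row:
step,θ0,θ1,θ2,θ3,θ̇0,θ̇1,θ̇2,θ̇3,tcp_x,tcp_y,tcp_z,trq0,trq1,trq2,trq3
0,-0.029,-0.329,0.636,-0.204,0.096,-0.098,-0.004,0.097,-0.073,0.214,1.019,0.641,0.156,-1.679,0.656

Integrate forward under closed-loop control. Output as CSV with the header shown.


step,θ0,θ1,θ2,θ3,θ̇0,θ̇1,θ̇2,θ̇3,tcp_x,tcp_y,tcp_z,trq0,trq1,trq2,trq3
1,-0.027,-0.330,0.636,-0.202,0.067,-0.060,-0.012,0.045,-0.075,0.213,1.019,1.486,0.016,-1.742,0.829
2,-0.026,-0.330,0.636,-0.201,0.042,-0.066,-0.022,0.005,-0.076,0.212,1.019,2.132,-0.085,-1.791,0.954
3,-0.025,-0.330,0.636,-0.201,0.019,-0.095,-0.034,-0.027,-0.077,0.211,1.020,2.623,-0.158,-1.827,1.045
4,-0.025,-0.329,0.636,-0.200,0.005,-0.090,-0.033,-0.035,-0.077,0.211,1.020,2.991,-0.214,-1.855,1.111
5,-0.025,-0.329,0.636,-0.200,-0.004,-0.085,-0.033,-0.041,-0.077,0.211,1.020,3.267,-0.255,-1.875,1.160
6,-0.025,-0.328,0.637,-0.200,-0.011,-0.082,-0.032,-0.046,-0.077,0.211,1.020,3.473,-0.286,-1.891,1.198
7,-0.025,-0.328,0.637,-0.199,-0.015,-0.080,-0.032,-0.050,-0.077,0.211,1.020,3.627,-0.309,-1.903,1.225
8,-0.025,-0.327,0.637,-0.199,-0.017,-0.078,-0.032,-0.052,-0.077,0.211,1.020,-11.442,2.378,-1.352,-1.776
9,-0.026,-0.319,0.636,-0.200,-0.096,0.583,-0.119,-0.181,-0.074,0.212,1.019,-10.137,2.409,-1.600,-1.761
10,-0.028,-0.299,0.633,-0.206,-0.143,1.303,-0.262,-0.399,-0.067,0.216,1.019,14.454,-2.210,-2.299,3.446
11,-0.031,-0.284,0.627,-0.215,-0.147,0.346,-0.283,-0.432,-0.060,0.220,1.018,11.830,-1.668,-2.245,2.893
12,-0.034,-0.280,0.622,-0.222,-0.109,0.076,-0.180,-0.280,-0.055,0.223,1.018,9.822,-1.288,-2.174,2.472
13,-0.035,-0.279,0.620,-0.226,-0.070,-0.014,-0.080,-0.133,-0.053,0.225,1.017,8.290,-1.011,-2.110,2.153
14,-0.036,-0.278,0.619,-0.226,-0.036,-0.045,-0.015,-0.035,-0.052,0.226,1.017,7.125,-0.813,-2.057,1.914
15,-0.037,-0.278,0.620,-0.226,-0.015,-0.113,0.002,-0.004,-0.052,0.226,1.017,6.246,-0.668,-2.014,1.740
16,-0.037,-0.278,0.621,-0.225,0.003,-0.132,0.021,0.026,-0.052,0.226,1.017,5.588,-0.563,-1.981,1.611
17,-0.036,-0.280,0.622,-0.224,0.024,-0.058,0.055,0.063,-0.053,0.226,1.017,5.107,-0.497,-1.958,1.528
18,-0.036,-0.281,0.623,-0.223,0.035,-0.046,0.061,0.069,-0.054,0.225,1.017,4.751,-0.447,-1.940,1.465
19,-0.035,-0.282,0.624,-0.221,0.040,-0.044,0.061,0.068,-0.055,0.224,1.017,4.489,-0.410,-1.927,1.419
20,-0.034,-0.283,0.625,-0.220,0.042,-0.042,0.059,0.065,-0.056,0.224,1.018,4.298,-0.384,-1.919,1.384
21,-0.033,-0.284,0.627,-0.219,0.043,-0.041,0.055,0.062,-0.057,0.223,1.018,4.160,-0.365,-1.913,1.359
22,-0.032,-0.285,0.628,-0.218,0.042,-0.038,0.052,0.058,-0.058,0.222,1.018,4.061,-0.353,-1.910,1.341
23,-0.032,-0.286,0.629,-0.216,0.040,-0.036,0.049,0.054,-0.060,0.222,1.018,3.993,-0.344,-1.909,1.328
24,-0.031,-0.286,0.629,-0.215,0.038,-0.034,0.045,0.050,-0.061,0.221,1.018,3.947,-0.339,-1.908,1.319
25,-0.030,-0.287,0.630,-0.215,0.035,-0.032,0.042,0.046,-0.061,0.220,1.018,3.918,-0.336,-1.909,1.313
26,-0.029,-0.288,0.631,-0.214,0.032,-0.029,0.039,0.043,-0.062,0.220,1.018,3.900,-0.335,-1.910,1.310
27,-0.029,-0.288,0.632,-0.213,0.029,-0.026,0.037,0.040,-0.063,0.219,1.018,3.891,-0.335,-1.912,1.307
28,-0.028,-0.289,0.632,-0.212,0.027,-0.018,0.037,0.042,-0.064,0.219,1.018,3.889,-0.336,-1.914,1.305
29,-0.028,-0.290,0.633,-0.212,0.024,-0.011,0.041,0.050,-0.065,0.218,1.018,3.888,-0.335,-1.916,1.301
30,-0.028,-0.292,0.633,-0.212,0.019,-0.027,0.036,0.045,-0.065,0.218,1.018,3.888,-0.333,-1.918,1.298
31,-0.027,-0.293,0.634,-0.211,0.018,-0.016,0.033,0.040,-0.066,0.218,1.018,3.895,-0.337,-1.919,1.301
32,-0.027,-0.294,0.634,-0.211,0.016,-0.013,0.034,0.043,-0.066,0.217,1.018,3.900,-0.338,-1.921,1.300
33,-0.027,-0.296,0.634,-0.210,0.013,-0.018,0.032,0.041,-0.067,0.217,1.018,3.904,-0.338,-1.923,1.300
34,-0.027,-0.297,0.634,-0.210,0.013,-0.003,0.034,0.045,-0.067,0.217,1.018,3.910,-0.340,-1.924,1.300
35,-0.027,-0.298,0.634,-0.210,0.011,0.003,0.038,0.052,-0.068,0.217,1.019,3.914,-0.340,-1.925,1.298
36,-0.026,-0.300,0.635,-0.210,0.010,0.021,0.045,0.065,-0.068,0.217,1.019,3.918,-0.340,-1.926,1.293
37,-0.026,-0.302,0.635,-0.209,0.010,0.040,0.052,0.080,-0.068,0.216,1.019,3.919,-0.340,-1.926,1.288
38,-0.026,-0.303,0.635,-0.209,0.008,0.045,0.054,0.084,-0.069,0.216,1.019,3.921,-0.339,-1.927,1.283
39,-0.027,-0.304,0.635,-0.208,0.007,0.048,0.053,0.085,-0.069,0.216,1.019,3.924,-0.340,-1.927,1.280
40,-0.027,-0.306,0.636,-0.208,0.007,0.051,0.052,0.085,-0.070,0.216,1.019,3.927,-0.341,-1.927,1.278
41,-0.027,-0.307,0.636,-0.207,0.006,0.054,0.051,0.084,-0.070,0.216,1.019,3.931,-0.342,-1.928,1.277
42,-0.027,-0.308,0.636,-0.207,0.006,0.057,0.050,0.082,-0.070,0.215,1.019,3.935,-0.343,-1.928,1.276
43,-0.027,-0.309,0.636,-0.206,0.006,0.060,0.049,0.080,-0.070,0.215,1.019,3.939,-0.344,-1.929,1.276
44,-0.027,-0.310,0.636,-0.206,0.006,0.063,0.048,0.078,-0.071,0.215,1.019,3.942,-0.346,-1.929,1.276
45,-0.027,-0.311,0.636,-0.205,0.006,0.066,0.047,0.076,-0.071,0.215,1.019,3.946,-0.347,-1.929,1.276
46,-0.027,-0.312,0.636,-0.205,0.006,0.068,0.046,0.074,-0.071,0.215,1.019,3.950,-0.348,-1.930,1.276
47,-0.027,-0.313,0.636,-0.204,0.006,0.071,0.045,0.072,-0.071,0.215,1.019,3.953,-0.349,-1.930,1.276
48,-0.027,-0.314,0.637,-0.204,0.006,0.073,0.044,0.070,-0.071,0.215,1.019,3.957,-0.351,-1.930,1.277
49,-0.027,-0.315,0.637,-0.204,0.006,0.074,0.043,0.068,-0.072,0.215,1.019,,,,


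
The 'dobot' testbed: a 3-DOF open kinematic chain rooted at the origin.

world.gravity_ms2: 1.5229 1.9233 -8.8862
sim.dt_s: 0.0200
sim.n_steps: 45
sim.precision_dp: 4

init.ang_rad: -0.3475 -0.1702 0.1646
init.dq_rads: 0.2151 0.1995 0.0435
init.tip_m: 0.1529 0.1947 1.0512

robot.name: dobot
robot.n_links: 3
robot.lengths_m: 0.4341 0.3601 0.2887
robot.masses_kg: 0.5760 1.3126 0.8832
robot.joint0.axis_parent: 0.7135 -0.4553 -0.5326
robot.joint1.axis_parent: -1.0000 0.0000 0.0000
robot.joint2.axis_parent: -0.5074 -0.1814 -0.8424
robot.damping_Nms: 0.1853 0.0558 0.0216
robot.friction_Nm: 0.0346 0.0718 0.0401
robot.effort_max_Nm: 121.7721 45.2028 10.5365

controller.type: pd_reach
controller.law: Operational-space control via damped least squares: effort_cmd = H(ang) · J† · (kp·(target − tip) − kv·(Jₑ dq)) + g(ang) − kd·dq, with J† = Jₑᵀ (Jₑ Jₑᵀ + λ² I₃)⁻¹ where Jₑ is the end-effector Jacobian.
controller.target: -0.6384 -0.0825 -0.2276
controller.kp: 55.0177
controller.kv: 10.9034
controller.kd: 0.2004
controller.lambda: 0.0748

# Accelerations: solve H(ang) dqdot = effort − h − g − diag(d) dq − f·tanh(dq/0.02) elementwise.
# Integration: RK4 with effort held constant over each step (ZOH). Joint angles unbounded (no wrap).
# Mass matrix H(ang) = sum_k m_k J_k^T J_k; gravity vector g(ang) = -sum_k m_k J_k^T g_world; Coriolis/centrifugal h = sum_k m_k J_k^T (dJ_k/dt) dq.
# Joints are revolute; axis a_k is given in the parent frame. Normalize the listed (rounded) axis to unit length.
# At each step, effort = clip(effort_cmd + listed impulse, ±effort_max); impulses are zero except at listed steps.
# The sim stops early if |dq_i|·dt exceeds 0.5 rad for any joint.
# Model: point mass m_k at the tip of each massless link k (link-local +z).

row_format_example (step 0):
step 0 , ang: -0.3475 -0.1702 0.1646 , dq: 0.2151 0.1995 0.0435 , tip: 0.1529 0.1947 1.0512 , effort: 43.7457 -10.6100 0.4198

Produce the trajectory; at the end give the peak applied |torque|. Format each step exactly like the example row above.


step 1 , ang: -0.3356 -0.1640 0.1942 , dq: 0.9821 0.4232 2.9328 , tip: 0.1460 0.1929 1.0527 , effort: 38.6750 -10.2685 -0.3359
step 2 , ang: -0.3088 -0.1512 0.2646 , dq: 1.7036 0.8483 4.1891 , tip: 0.1309 0.1891 1.0554 , effort: 36.4280 -10.1915 -0.6624
step 3 , ang: -0.2676 -0.1296 0.3569 , dq: 2.4268 1.3140 5.1232 , tip: 0.1095 0.1828 1.0584 , effort: 36.6622 -10.5568 -0.8732
step 4 , ang: -0.2112 -0.0980 0.4682 , dq: 3.2347 1.8552 6.0763 , tip: 0.0826 0.1737 1.0605 , effort: 39.3353 -11.4194 -1.0628
step 5 , ang: -0.1367 -0.0538 0.5999 , dq: 4.2395 2.5836 7.1170 , tip: 0.0505 0.1618 1.0602 , effort: 44.2607 -12.6244 -1.2410
step 6 , ang: -0.0388 0.0083 0.7529 , dq: 5.5887 3.6838 8.1245 , tip: 0.0135 0.1467 1.0555 , effort: 49.8760 -13.4122 -1.3313
step 7 , ang: 0.0909 0.0983 0.9223 , dq: 7.4364 5.3905 8.6215 , tip: -0.0281 0.1271 1.0435 , effort: 51.0586 -11.9085 -1.1295
step 8 , ang: 0.2625 0.2292 1.0880 , dq: 9.7808 7.7451 7.5968 , tip: -0.0737 0.1012 1.0206 , effort: 40.5051 -6.1606 -0.4062
step 9 , ang: 0.4819 0.4079 1.2095 , dq: 12.1740 10.0539 4.2076 , tip: -0.1220 0.0670 0.9838 , effort: 19.6545 2.4294 0.7112
step 10 , ang: 0.7423 0.6207 1.2493 , dq: 13.8384 11.0521 -0.1707 , tip: -0.1706 0.0238 0.9331 , effort: 0.0604 9.9804 1.6186
step 11 , ang: 1.0251 0.8357 1.2198 , dq: 14.3779 10.2964 -2.2883 , tip: -0.2161 -0.0275 0.8723 , effort: -12.2710 14.6798 1.6977
step 12 , ang: 1.3095 1.0240 1.1801 , dq: 14.0085 8.4759 -1.1433 , tip: -0.2565 -0.0846 0.8049 , effort: -18.6076 16.4109 0.8982
step 13 , ang: 1.5815 1.1734 1.1800 , dq: 13.1732 6.4811 1.4072 , tip: -0.2929 -0.1434 0.7321 , effort: -21.1615 15.8283 -0.3050
step 14 , ang: 1.8352 1.2856 1.2283 , dq: 12.1874 4.7750 3.5354 , tip: -0.3280 -0.1987 0.6540 , effort: -21.7512 14.3462 -1.4015
step 15 , ang: 2.0689 1.3670 1.3115 , dq: 11.1785 3.4041 4.8399 , tip: -0.3634 -0.2461 0.5715 , effort: -21.7806 13.0348 -2.2215
step 16 , ang: 2.2825 1.4237 1.4144 , dq: 10.1767 2.2903 5.5012 , tip: -0.3998 -0.2824 0.4859 , effort: -22.0241 12.3148 -2.7841
step 17 , ang: 2.4760 1.4600 1.5268 , dq: 9.1699 1.3548 5.7782 , tip: -0.4365 -0.3059 0.3993 , effort: -22.7049 12.2454 -3.1655
step 18 , ang: 2.6492 1.4790 1.6426 , dq: 8.1452 0.5578 5.8269 , tip: -0.4726 -0.3164 0.3140 , effort: -23.6985 12.7202 -3.4259
step 19 , ang: 2.8017 1.4833 1.7578 , dq: 7.1101 -0.1071 5.7087 , tip: -0.5067 -0.3147 0.2322 , effort: -24.7312 13.5404 -3.5957
step 20 , ang: 2.9337 1.4758 1.8691 , dq: 6.0970 -0.6272 5.4325 , tip: -0.5379 -0.3027 0.1562 , effort: -25.5253 14.4540 -3.6831
step 21 , ang: 3.0460 1.4593 1.9739 , dq: 5.1324 -1.0124 5.0416 , tip: -0.5656 -0.2827 0.0874 , effort: -25.8988 15.2759 -3.6967
step 22 , ang: 3.1397 1.4364 2.0699 , dq: 4.2503 -1.2649 4.5521 , tip: -0.5894 -0.2575 0.0268 , effort: -25.7704 15.8435 -3.6391
step 23 , ang: 3.2168 1.4096 2.1555 , dq: 3.4735 -1.3960 3.9948 , tip: -0.6094 -0.2294 -0.0253 , effort: -25.1585 16.0706 -3.5188
step 24 , ang: 3.2795 1.3813 2.2297 , dq: 2.8116 -1.4237 3.4098 , tip: -0.6258 -0.2006 -0.0694 , effort: -24.1458 15.9442 -3.3500
step 25 , ang: 3.3301 1.3533 2.2922 , dq: 2.2622 -1.3686 2.8367 , tip: -0.6389 -0.1727 -0.1058 , effort: -22.8433 15.5041 -3.1503
step 26 , ang: 3.3708 1.3271 2.3437 , dq: 1.8153 -1.2519 2.3078 , tip: -0.6492 -0.1469 -0.1356 , effort: -21.3628 14.8188 -2.9366
step 27 , ang: 3.4035 1.3036 2.3853 , dq: 1.4568 -1.0932 1.8433 , tip: -0.6571 -0.1238 -0.1597 , effort: -19.8012 13.9640 -2.7232
step 28 , ang: 3.4297 1.2835 2.4183 , dq: 1.1713 -0.9103 1.4522 , tip: -0.6630 -0.1039 -0.1789 , effort: -18.2340 13.0100 -2.5201
step 29 , ang: 3.4508 1.2672 2.4441 , dq: 0.9445 -0.7184 1.1335 , tip: -0.6671 -0.0872 -0.1940 , effort: -16.7156 12.0145 -2.3333
step 30 , ang: 3.4679 1.2547 2.4643 , dq: 0.7636 -0.5293 0.8804 , tip: -0.6697 -0.0735 -0.2058 , effort: -15.2818 11.0218 -2.1653
step 31 , ang: 3.4817 1.2459 2.4799 , dq: 0.6178 -0.3520 0.6832 , tip: -0.6713 -0.0627 -0.2148 , effort: -13.9545 10.0632 -2.0166
step 32 , ang: 3.4928 1.2404 2.4920 , dq: 0.4990 -0.1927 0.5314 , tip: -0.6718 -0.0545 -0.2216 , effort: -12.7448 9.1599 -1.8862
step 33 , ang: 3.5018 1.2379 2.5015 , dq: 0.4006 -0.0547 0.4157 , tip: -0.6716 -0.0485 -0.2266 , effort: -11.6569 8.3251 -1.7725
step 34 , ang: 3.5090 1.2379 2.5089 , dq: 0.3141 0.0535 0.3289 , tip: -0.6708 -0.0445 -0.2301 , effort: -10.6904 7.5835 -1.6740
step 35 , ang: 3.5145 1.2398 2.5148 , dq: 0.2374 0.1342 0.2638 , tip: -0.6697 -0.0421 -0.2324 , effort: -9.8415 6.9354 -1.5888
step 36 , ang: 3.5186 1.2431 2.5196 , dq: 0.1728 0.1971 0.2142 , tip: -0.6682 -0.0410 -0.2338 , effort: -9.1031 6.3607 -1.5151
step 37 , ang: 3.5215 1.2475 2.5235 , dq: 0.1183 0.2436 0.1767 , tip: -0.6666 -0.0410 -0.2345 , effort: -8.4673 5.8571 -1.4518
step 38 , ang: 3.5234 1.2527 2.5268 , dq: 0.0725 0.2756 0.1485 , tip: -0.6648 -0.0418 -0.2346 , effort: -7.9254 5.4211 -1.3976
step 39 , ang: 3.5245 1.2584 2.5295 , dq: 0.0345 0.2951 0.1274 , tip: -0.6629 -0.0433 -0.2342 , effort: -7.4688 5.0480 -1.3516
step 40 , ang: 3.5249 1.2644 2.5319 , dq: 0.0040 0.3049 0.1102 , tip: -0.6611 -0.0453 -0.2335 , effort: -7.0903 4.7322 -1.3125
step 41 , ang: 3.5247 1.2705 2.5340 , dq: -0.0183 0.3079 0.0932 , tip: -0.6592 -0.0476 -0.2325 , effort: -6.7859 4.4678 -1.2793
step 42 , ang: 3.5242 1.2767 2.5357 , dq: -0.0347 0.3045 0.0791 , tip: -0.6573 -0.0501 -0.2314 , effort: -6.5436 4.2499 -1.2518
step 43 , ang: 3.5234 1.2827 2.5372 , dq: -0.0471 0.2956 0.0691 , tip: -0.6555 -0.0527 -0.2302 , effort: -6.3527 4.0735 -1.2299
step 44 , ang: 3.5223 1.2884 2.5385 , dq: -0.0561 0.2823 0.0621 , tip: -0.6538 -0.0553 -0.2289 , effort: -6.2056 3.9335 -1.2126
step 45 , ang: 3.5212 1.2939 2.5397 , dq: -0.0621 0.2660 0.0573 , tip: -0.6522 -0.0579 -0.2276
max |effort| (N·m): 51.0586
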